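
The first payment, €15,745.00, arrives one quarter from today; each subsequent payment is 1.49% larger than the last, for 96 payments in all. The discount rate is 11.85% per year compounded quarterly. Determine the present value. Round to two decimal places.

Periodic rate r = 0.1185/4 per quarter; n is counted in quarters.
Growing ordinary annuity: PV = PMT₁ × [1 − ((1+g)/(1+r))^n] / (r − g) = 15,745 × [1 − ((1+0.0149)/(1+r))^96] / (r − 0.0149) = €801,027.18.

€801,027.18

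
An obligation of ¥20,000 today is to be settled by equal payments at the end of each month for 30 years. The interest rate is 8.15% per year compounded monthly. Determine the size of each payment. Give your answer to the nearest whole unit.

Level ordinary annuity; solve PV = PMT × [(1 − (1+r)^−n)/r] for PMT.
Periodic rate r = 0.0815/12 per month; n is counted in months.
With n = 360: PMT = 20,000 / ([(1 − (1+r)^−n)/r]) = ¥149

¥149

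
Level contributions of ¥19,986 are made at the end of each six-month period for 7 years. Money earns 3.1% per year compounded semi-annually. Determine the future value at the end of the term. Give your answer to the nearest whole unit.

¥309,819

This is an ordinary annuity: 14 deposits of ¥19,986 at the end of each six-month period.
Periodic rate r = 0.031/2 per half-year; n is counted in half-years.
FV = PMT × [((1+r)^n − 1)/r] = 19,986 × [(1+r)^14 − 1] / r = ¥309,819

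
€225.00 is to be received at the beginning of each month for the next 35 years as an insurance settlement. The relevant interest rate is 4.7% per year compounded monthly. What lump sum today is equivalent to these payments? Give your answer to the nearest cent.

This is an annuity due: 420 payments of €225.00 at the beginning of each month.
Periodic rate r = 0.047/12 per month; n is counted in months.
PV = PMT × [(1 − (1+r)^−n)/r] × (1+r) = 225 × [1 − (1+r)^−420] / r × (1+r) = €46,504.60

€46,504.60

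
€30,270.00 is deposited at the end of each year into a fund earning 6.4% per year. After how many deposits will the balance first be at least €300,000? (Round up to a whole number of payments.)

Periodic rate r = 0.064 per year.
Ordinary annuity FV: 300,000 = 30,270 × [((1+r)^n − 1)/r].
(1+r)^n = 1 + 300,000 × r / 30,270, so n = ln(1 + 300,000·r/30,270) / ln(1+r) = 7.92.
Round up to a whole number of payments: n = 8.

8 payments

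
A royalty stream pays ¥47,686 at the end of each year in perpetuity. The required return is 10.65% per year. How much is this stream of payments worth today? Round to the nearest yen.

¥447,756

Periodic rate r = 0.1065 per year.
Level perpetuity: PV = PMT / r = 47,686 / (0.1065) = ¥447,756.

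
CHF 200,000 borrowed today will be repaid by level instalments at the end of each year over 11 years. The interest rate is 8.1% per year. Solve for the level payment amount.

CHF 28,151.33

Level ordinary annuity; solve PV = PMT × [(1 − (1+r)^−n)/r] for PMT.
Periodic rate r = 0.081 per year.
With n = 11: PMT = 200,000 / ([(1 − (1+r)^−n)/r]) = CHF 28,151.33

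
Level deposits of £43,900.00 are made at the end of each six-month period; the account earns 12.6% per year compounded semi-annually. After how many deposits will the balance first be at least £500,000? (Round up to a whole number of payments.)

9 payments

Periodic rate r = 0.126/2 per half-year; n is counted in half-years.
Ordinary annuity FV: 500,000 = 43,900 × [((1+r)^n − 1)/r].
(1+r)^n = 1 + 500,000 × r / 43,900, so n = ln(1 + 500,000·r/43,900) / ln(1+r) = 8.85.
Round up to a whole number of payments: n = 9.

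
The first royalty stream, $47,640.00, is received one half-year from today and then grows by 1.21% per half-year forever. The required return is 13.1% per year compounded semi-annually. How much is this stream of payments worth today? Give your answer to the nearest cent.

Periodic rate r = 0.131/2 per half-year.
Growing perpetuity (Gordon): PV = PMT₁ / (r − g) = 47,640 / (r − 0.0121) = $892,134.83.

$892,134.83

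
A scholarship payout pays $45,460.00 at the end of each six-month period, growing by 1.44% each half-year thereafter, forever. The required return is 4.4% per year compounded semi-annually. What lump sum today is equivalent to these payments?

$5,981,578.95

Periodic rate r = 0.044/2 per half-year.
Growing perpetuity (Gordon): PV = PMT₁ / (r − g) = 45,460 / (r − 0.0144) = $5,981,578.95.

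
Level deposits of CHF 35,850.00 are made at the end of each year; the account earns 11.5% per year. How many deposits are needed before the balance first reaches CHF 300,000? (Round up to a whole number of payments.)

7 payments

Periodic rate r = 0.115 per year.
Ordinary annuity FV: 300,000 = 35,850 × [((1+r)^n − 1)/r].
(1+r)^n = 1 + 300,000 × r / 35,850, so n = ln(1 + 300,000·r/35,850) / ln(1+r) = 6.19.
Round up to a whole number of payments: n = 7.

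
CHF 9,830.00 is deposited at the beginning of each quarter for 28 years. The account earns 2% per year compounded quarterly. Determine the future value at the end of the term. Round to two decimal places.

This is an annuity due: 112 deposits of CHF 9,830.00 at the beginning of each quarter.
Periodic rate r = 0.02/4 per quarter; n is counted in quarters.
FV = PMT × [((1+r)^n − 1)/r] × (1+r) = 9,830 × [(1+r)^112 − 1] / r × (1+r) = CHF 1,478,378.05

CHF 1,478,378.05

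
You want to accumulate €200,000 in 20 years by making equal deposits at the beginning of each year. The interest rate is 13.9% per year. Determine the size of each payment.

€1,951.91

Level annuity due; solve FV = PMT × [((1+r)^n − 1)/r] × (1+r) for PMT.
Periodic rate r = 0.139 per year.
With n = 20: PMT = 200,000 / ([((1+r)^n − 1)/r] × (1+r)) = €1,951.91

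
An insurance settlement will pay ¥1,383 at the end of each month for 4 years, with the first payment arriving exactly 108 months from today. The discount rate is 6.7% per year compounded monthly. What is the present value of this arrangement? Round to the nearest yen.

Ordinary annuity of 48 payments, first payment at period 108.
Periodic rate r = 0.067/12 per month; n is counted in months.
The ordinary-annuity PV formula values the stream one period before the first payment (period 107); discount that back 107 periods:
PV₀ = 1,383 × [1 − (1+r)^−48] / r × (1+r)^−107 = ¥32,017

¥32,017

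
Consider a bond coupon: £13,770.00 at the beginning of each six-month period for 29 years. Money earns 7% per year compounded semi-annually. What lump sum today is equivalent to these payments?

This is an annuity due: 58 payments of £13,770.00 at the beginning of each six-month period.
Periodic rate r = 0.07/2 per half-year; n is counted in half-years.
PV = PMT × [(1 − (1+r)^−n)/r] × (1+r) = 13,770 × [1 − (1+r)^−58] / r × (1+r) = £351,829.66

£351,829.66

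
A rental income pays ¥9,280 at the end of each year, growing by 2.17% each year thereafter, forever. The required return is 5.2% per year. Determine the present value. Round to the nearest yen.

¥306,271

Periodic rate r = 0.052 per year.
Growing perpetuity (Gordon): PV = PMT₁ / (r − g) = 9,280 / (r − 0.0217) = ¥306,271.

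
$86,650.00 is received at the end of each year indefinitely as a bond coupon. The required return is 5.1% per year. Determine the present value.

Periodic rate r = 0.051 per year.
Level perpetuity: PV = PMT / r = 86,650 / (0.051) = $1,699,019.61.

$1,699,019.61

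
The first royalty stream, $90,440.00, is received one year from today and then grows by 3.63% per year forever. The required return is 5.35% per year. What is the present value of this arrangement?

Periodic rate r = 0.0535 per year.
Growing perpetuity (Gordon): PV = PMT₁ / (r − g) = 90,440 / (r − 0.0363) = $5,258,139.53.

$5,258,139.53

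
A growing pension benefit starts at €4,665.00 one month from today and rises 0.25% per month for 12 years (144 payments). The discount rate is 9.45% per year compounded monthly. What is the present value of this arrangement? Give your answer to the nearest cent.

€466,057.69

Periodic rate r = 0.0945/12 per month; n is counted in months.
Growing ordinary annuity: PV = PMT₁ × [1 − ((1+g)/(1+r))^n] / (r − g) = 4,665 × [1 − ((1+0.0025)/(1+r))^144] / (r − 0.0025) = €466,057.69.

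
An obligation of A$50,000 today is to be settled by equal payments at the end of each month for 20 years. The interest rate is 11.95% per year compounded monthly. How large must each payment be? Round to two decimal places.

A$548.80

Level ordinary annuity; solve PV = PMT × [(1 − (1+r)^−n)/r] for PMT.
Periodic rate r = 0.1195/12 per month; n is counted in months.
With n = 240: PMT = 50,000 / ([(1 − (1+r)^−n)/r]) = A$548.80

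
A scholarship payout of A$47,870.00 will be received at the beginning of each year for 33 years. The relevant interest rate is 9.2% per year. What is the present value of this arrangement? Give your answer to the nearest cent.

A$537,068.09

This is an annuity due: 33 payments of A$47,870.00 at the beginning of each year.
Periodic rate r = 0.092 per year.
PV = PMT × [(1 − (1+r)^−n)/r] × (1+r) = 47,870 × [1 − (1+r)^−33] / r × (1+r) = A$537,068.09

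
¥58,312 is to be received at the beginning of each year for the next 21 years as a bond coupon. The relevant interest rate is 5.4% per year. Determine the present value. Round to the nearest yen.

¥760,981

This is an annuity due: 21 payments of ¥58,312 at the beginning of each year.
Periodic rate r = 0.054 per year.
PV = PMT × [(1 − (1+r)^−n)/r] × (1+r) = 58,312 × [1 − (1+r)^−21] / r × (1+r) = ¥760,981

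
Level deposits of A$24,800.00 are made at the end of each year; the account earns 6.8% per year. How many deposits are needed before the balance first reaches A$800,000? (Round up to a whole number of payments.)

Periodic rate r = 0.068 per year.
Ordinary annuity FV: 800,000 = 24,800 × [((1+r)^n − 1)/r].
(1+r)^n = 1 + 800,000 × r / 24,800, so n = ln(1 + 800,000·r/24,800) / ln(1+r) = 17.65.
Round up to a whole number of payments: n = 18.

18 payments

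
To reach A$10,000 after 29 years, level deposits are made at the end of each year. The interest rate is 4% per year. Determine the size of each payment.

A$188.80

Level ordinary annuity; solve FV = PMT × [((1+r)^n − 1)/r] for PMT.
Periodic rate r = 0.04 per year.
With n = 29: PMT = 10,000 / ([((1+r)^n − 1)/r]) = A$188.80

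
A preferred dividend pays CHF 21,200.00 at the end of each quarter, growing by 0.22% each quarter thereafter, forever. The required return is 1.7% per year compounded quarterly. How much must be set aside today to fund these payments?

Periodic rate r = 0.017/4 per quarter.
Growing perpetuity (Gordon): PV = PMT₁ / (r − g) = 21,200 / (r − 0.0022) = CHF 10,341,463.41.

CHF 10,341,463.41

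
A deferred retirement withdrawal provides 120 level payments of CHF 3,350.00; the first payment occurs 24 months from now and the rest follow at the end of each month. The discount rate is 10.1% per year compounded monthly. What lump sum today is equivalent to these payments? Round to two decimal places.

CHF 208,178.95

Ordinary annuity of 120 payments, first payment at period 24.
Periodic rate r = 0.101/12 per month; n is counted in months.
The ordinary-annuity PV formula values the stream one period before the first payment (period 23); discount that back 23 periods:
PV₀ = 3,350 × [1 − (1+r)^−120] / r × (1+r)^−23 = CHF 208,178.95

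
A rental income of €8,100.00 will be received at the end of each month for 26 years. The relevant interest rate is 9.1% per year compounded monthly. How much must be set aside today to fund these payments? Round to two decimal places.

€966,983.09

This is an ordinary annuity: 312 payments of €8,100.00 at the end of each month.
Periodic rate r = 0.091/12 per month; n is counted in months.
PV = PMT × [(1 − (1+r)^−n)/r] = 8,100 × [1 − (1+r)^−312] / r = €966,983.09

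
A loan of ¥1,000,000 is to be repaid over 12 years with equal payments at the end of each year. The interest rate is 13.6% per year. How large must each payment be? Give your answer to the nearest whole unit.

¥173,580

Level ordinary annuity; solve PV = PMT × [(1 − (1+r)^−n)/r] for PMT.
Periodic rate r = 0.136 per year.
With n = 12: PMT = 1,000,000 / ([(1 − (1+r)^−n)/r]) = ¥173,580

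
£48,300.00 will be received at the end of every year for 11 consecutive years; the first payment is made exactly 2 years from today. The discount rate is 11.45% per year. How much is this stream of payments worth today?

£263,633.08

Ordinary annuity of 11 payments, first payment at period 2.
Periodic rate r = 0.1145 per year.
The ordinary-annuity PV formula values the stream one period before the first payment (period 1); discount that back 1 periods:
PV₀ = 48,300 × [1 − (1+r)^−11] / r × (1+r)^−1 = £263,633.08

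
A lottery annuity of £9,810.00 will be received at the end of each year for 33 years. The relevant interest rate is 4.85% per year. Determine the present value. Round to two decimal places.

This is an ordinary annuity: 33 payments of £9,810.00 at the end of each year.
Periodic rate r = 0.0485 per year.
PV = PMT × [(1 − (1+r)^−n)/r] = 9,810 × [1 − (1+r)^−33] / r = £159,887.26

£159,887.26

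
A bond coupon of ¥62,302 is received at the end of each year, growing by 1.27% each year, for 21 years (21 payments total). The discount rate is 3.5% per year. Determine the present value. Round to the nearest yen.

Periodic rate r = 0.035 per year.
Growing ordinary annuity: PV = PMT₁ × [1 − ((1+g)/(1+r))^n] / (r − g) = 62,302 × [1 − ((1+0.0127)/(1+r))^21] / (r − 0.0127) = ¥1,025,549.

¥1,025,549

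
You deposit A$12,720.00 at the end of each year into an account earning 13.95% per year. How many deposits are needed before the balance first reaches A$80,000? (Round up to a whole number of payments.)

5 payments

Periodic rate r = 0.1395 per year.
Ordinary annuity FV: 80,000 = 12,720 × [((1+r)^n − 1)/r].
(1+r)^n = 1 + 80,000 × r / 12,720, so n = ln(1 + 80,000·r/12,720) / ln(1+r) = 4.82.
Round up to a whole number of payments: n = 5.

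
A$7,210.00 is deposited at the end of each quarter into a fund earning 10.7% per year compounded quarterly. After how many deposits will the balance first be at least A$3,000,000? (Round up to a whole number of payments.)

95 payments

Periodic rate r = 0.107/4 per quarter; n is counted in quarters.
Ordinary annuity FV: 3,000,000 = 7,210 × [((1+r)^n − 1)/r].
(1+r)^n = 1 + 3,000,000 × r / 7,210, so n = ln(1 + 3,000,000·r/7,210) / ln(1+r) = 94.54.
Round up to a whole number of payments: n = 95.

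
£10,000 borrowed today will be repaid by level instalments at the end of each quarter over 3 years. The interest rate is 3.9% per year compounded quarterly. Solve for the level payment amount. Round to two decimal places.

£887.09

Level ordinary annuity; solve PV = PMT × [(1 − (1+r)^−n)/r] for PMT.
Periodic rate r = 0.039/4 per quarter; n is counted in quarters.
With n = 12: PMT = 10,000 / ([(1 − (1+r)^−n)/r]) = £887.09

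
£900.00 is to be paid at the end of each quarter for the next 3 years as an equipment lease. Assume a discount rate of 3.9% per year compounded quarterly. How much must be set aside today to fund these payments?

£10,145.59

This is an ordinary annuity: 12 payments of £900.00 at the end of each quarter.
Periodic rate r = 0.039/4 per quarter; n is counted in quarters.
PV = PMT × [(1 − (1+r)^−n)/r] = 900 × [1 − (1+r)^−12] / r = £10,145.59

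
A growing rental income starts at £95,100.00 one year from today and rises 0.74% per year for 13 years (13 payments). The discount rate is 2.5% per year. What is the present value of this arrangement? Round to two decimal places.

Periodic rate r = 0.025 per year.
Growing ordinary annuity: PV = PMT₁ × [1 − ((1+g)/(1+r))^n] / (r − g) = 95,100 × [1 − ((1+0.0074)/(1+r))^13] / (r − 0.0074) = £1,089,381.64.

£1,089,381.64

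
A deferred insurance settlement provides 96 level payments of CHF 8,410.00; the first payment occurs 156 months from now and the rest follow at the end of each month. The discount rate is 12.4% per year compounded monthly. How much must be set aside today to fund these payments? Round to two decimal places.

CHF 103,749.66

Ordinary annuity of 96 payments, first payment at period 156.
Periodic rate r = 0.124/12 per month; n is counted in months.
The ordinary-annuity PV formula values the stream one period before the first payment (period 155); discount that back 155 periods:
PV₀ = 8,410 × [1 − (1+r)^−96] / r × (1+r)^−155 = CHF 103,749.66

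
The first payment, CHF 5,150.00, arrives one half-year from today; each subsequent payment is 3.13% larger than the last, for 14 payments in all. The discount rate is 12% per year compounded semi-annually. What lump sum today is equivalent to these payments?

Periodic rate r = 0.12/2 per half-year; n is counted in half-years.
Growing ordinary annuity: PV = PMT₁ × [1 − ((1+g)/(1+r))^n] / (r − g) = 5,150 × [1 − ((1+0.0313)/(1+r))^14] / (r − 0.0313) = CHF 57,253.13.

CHF 57,253.13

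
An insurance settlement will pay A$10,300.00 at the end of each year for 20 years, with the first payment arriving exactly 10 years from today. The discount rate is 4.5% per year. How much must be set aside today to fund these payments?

Ordinary annuity of 20 payments, first payment at period 10.
Periodic rate r = 0.045 per year.
The ordinary-annuity PV formula values the stream one period before the first payment (period 9); discount that back 9 periods:
PV₀ = 10,300 × [1 − (1+r)^−20] / r × (1+r)^−9 = A$90,156.91

A$90,156.91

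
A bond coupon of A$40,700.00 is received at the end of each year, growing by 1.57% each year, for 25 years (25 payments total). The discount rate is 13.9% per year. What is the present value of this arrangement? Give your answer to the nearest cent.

Periodic rate r = 0.139 per year.
Growing ordinary annuity: PV = PMT₁ × [1 − ((1+g)/(1+r))^n] / (r − g) = 40,700 × [1 − ((1+0.0157)/(1+r))^25] / (r − 0.0157) = A$311,266.83.

A$311,266.83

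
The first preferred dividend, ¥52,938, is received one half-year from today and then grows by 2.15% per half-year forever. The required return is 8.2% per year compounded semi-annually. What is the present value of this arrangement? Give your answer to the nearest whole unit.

Periodic rate r = 0.082/2 per half-year.
Growing perpetuity (Gordon): PV = PMT₁ / (r − g) = 52,938 / (r − 0.0215) = ¥2,714,769.

¥2,714,769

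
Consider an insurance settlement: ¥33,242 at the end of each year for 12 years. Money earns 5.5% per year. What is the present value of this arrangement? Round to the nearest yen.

¥286,497

This is an ordinary annuity: 12 payments of ¥33,242 at the end of each year.
Periodic rate r = 0.055 per year.
PV = PMT × [(1 − (1+r)^−n)/r] = 33,242 × [1 − (1+r)^−12] / r = ¥286,497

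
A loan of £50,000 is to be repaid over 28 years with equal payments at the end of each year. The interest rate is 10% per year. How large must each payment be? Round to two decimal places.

Level ordinary annuity; solve PV = PMT × [(1 − (1+r)^−n)/r] for PMT.
Periodic rate r = 0.1 per year.
With n = 28: PMT = 50,000 / ([(1 − (1+r)^−n)/r]) = £5,372.55

£5,372.55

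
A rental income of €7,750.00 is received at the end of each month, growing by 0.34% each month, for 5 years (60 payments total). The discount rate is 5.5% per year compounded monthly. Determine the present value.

€447,154.11

Periodic rate r = 0.055/12 per month; n is counted in months.
Growing ordinary annuity: PV = PMT₁ × [1 − ((1+g)/(1+r))^n] / (r − g) = 7,750 × [1 − ((1+0.0034)/(1+r))^60] / (r − 0.0034) = €447,154.11.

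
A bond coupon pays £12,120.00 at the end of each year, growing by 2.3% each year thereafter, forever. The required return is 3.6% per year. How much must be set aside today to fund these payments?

£932,307.69

Periodic rate r = 0.036 per year.
Growing perpetuity (Gordon): PV = PMT₁ / (r − g) = 12,120 / (r − 0.023) = £932,307.69.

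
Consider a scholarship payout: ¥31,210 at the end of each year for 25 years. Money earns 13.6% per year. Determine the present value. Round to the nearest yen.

¥220,016

This is an ordinary annuity: 25 payments of ¥31,210 at the end of each year.
Periodic rate r = 0.136 per year.
PV = PMT × [(1 − (1+r)^−n)/r] = 31,210 × [1 − (1+r)^−25] / r = ¥220,016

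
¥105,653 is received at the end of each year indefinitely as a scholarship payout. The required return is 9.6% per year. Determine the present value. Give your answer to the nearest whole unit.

¥1,100,552

Periodic rate r = 0.096 per year.
Level perpetuity: PV = PMT / r = 105,653 / (0.096) = ¥1,100,552.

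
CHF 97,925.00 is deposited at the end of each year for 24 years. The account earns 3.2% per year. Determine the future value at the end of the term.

CHF 3,456,973.04

This is an ordinary annuity: 24 deposits of CHF 97,925.00 at the end of each year.
Periodic rate r = 0.032 per year.
FV = PMT × [((1+r)^n − 1)/r] = 97,925 × [(1+r)^24 − 1] / r = CHF 3,456,973.04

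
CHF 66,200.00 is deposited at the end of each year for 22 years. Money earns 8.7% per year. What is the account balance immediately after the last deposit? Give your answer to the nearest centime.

CHF 4,007,656.44

This is an ordinary annuity: 22 deposits of CHF 66,200.00 at the end of each year.
Periodic rate r = 0.087 per year.
FV = PMT × [((1+r)^n − 1)/r] = 66,200 × [(1+r)^22 − 1] / r = CHF 4,007,656.44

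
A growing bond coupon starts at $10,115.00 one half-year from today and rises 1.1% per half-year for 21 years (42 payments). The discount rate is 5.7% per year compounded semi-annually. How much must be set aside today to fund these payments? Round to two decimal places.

Periodic rate r = 0.057/2 per half-year; n is counted in half-years.
Growing ordinary annuity: PV = PMT₁ × [1 − ((1+g)/(1+r))^n] / (r − g) = 10,115 × [1 − ((1+0.011)/(1+r))^42] / (r − 0.011) = $296,877.28.

$296,877.28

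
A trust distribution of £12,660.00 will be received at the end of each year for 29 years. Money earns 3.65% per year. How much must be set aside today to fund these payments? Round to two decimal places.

This is an ordinary annuity: 29 payments of £12,660.00 at the end of each year.
Periodic rate r = 0.0365 per year.
PV = PMT × [(1 − (1+r)^−n)/r] = 12,660 × [1 − (1+r)^−29] / r = £224,209.65

£224,209.65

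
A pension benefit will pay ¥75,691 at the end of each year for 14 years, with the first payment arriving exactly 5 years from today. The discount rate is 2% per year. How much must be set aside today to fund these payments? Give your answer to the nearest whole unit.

Ordinary annuity of 14 payments, first payment at period 5.
Periodic rate r = 0.02 per year.
The ordinary-annuity PV formula values the stream one period before the first payment (period 4); discount that back 4 periods:
PV₀ = 75,691 × [1 − (1+r)^−14] / r × (1+r)^−4 = ¥846,551

¥846,551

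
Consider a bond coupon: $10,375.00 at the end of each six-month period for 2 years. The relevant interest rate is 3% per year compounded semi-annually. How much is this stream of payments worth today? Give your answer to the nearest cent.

$39,989.24

This is an ordinary annuity: 4 payments of $10,375.00 at the end of each six-month period.
Periodic rate r = 0.03/2 per half-year; n is counted in half-years.
PV = PMT × [(1 − (1+r)^−n)/r] = 10,375 × [1 − (1+r)^−4] / r = $39,989.24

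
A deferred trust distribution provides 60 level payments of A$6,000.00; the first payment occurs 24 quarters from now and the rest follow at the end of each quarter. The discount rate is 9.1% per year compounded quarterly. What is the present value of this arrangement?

A$116,440.51

Ordinary annuity of 60 payments, first payment at period 24.
Periodic rate r = 0.091/4 per quarter; n is counted in quarters.
The ordinary-annuity PV formula values the stream one period before the first payment (period 23); discount that back 23 periods:
PV₀ = 6,000 × [1 − (1+r)^−60] / r × (1+r)^−23 = A$116,440.51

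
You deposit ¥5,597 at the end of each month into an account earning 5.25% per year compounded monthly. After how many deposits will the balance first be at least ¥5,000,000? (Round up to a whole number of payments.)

365 payments

Periodic rate r = 0.0525/12 per month; n is counted in months.
Ordinary annuity FV: 5,000,000 = 5,597 × [((1+r)^n − 1)/r].
(1+r)^n = 1 + 5,000,000 × r / 5,597, so n = ln(1 + 5,000,000·r/5,597) / ln(1+r) = 364.44.
Round up to a whole number of payments: n = 365.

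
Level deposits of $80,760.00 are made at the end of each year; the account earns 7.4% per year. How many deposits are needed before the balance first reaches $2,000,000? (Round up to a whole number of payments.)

Periodic rate r = 0.074 per year.
Ordinary annuity FV: 2,000,000 = 80,760 × [((1+r)^n − 1)/r].
(1+r)^n = 1 + 2,000,000 × r / 80,760, so n = ln(1 + 2,000,000·r/80,760) / ln(1+r) = 14.58.
Round up to a whole number of payments: n = 15.

15 payments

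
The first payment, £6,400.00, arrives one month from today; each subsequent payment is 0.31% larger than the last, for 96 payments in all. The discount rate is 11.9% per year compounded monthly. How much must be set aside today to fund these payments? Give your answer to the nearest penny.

£448,823.21

Periodic rate r = 0.119/12 per month; n is counted in months.
Growing ordinary annuity: PV = PMT₁ × [1 − ((1+g)/(1+r))^n] / (r − g) = 6,400 × [1 − ((1+0.0031)/(1+r))^96] / (r − 0.0031) = £448,823.21.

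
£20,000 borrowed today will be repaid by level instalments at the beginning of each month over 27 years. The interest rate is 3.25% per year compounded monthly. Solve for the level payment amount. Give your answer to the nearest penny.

£92.55

Level annuity due; solve PV = PMT × [(1 − (1+r)^−n)/r] × (1+r) for PMT.
Periodic rate r = 0.0325/12 per month; n is counted in months.
With n = 324: PMT = 20,000 / ([(1 − (1+r)^−n)/r] × (1+r)) = £92.55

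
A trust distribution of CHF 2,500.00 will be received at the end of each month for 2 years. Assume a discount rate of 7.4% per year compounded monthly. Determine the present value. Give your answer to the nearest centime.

This is an ordinary annuity: 24 payments of CHF 2,500.00 at the end of each month.
Periodic rate r = 0.074/12 per month; n is counted in months.
PV = PMT × [(1 − (1+r)^−n)/r] = 2,500 × [1 − (1+r)^−24] / r = CHF 55,612.24

CHF 55,612.24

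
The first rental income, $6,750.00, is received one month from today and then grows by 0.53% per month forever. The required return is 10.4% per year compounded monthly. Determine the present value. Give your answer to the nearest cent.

Periodic rate r = 0.104/12 per month.
Growing perpetuity (Gordon): PV = PMT₁ / (r − g) = 6,750 / (r − 0.0053) = $2,004,950.50.

$2,004,950.50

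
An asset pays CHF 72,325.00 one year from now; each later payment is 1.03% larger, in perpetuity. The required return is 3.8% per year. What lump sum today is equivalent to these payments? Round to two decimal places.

Periodic rate r = 0.038 per year.
Growing perpetuity (Gordon): PV = PMT₁ / (r − g) = 72,325 / (r − 0.0103) = CHF 2,611,010.83.

CHF 2,611,010.83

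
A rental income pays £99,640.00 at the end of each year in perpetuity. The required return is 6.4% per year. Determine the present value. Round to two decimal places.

Periodic rate r = 0.064 per year.
Level perpetuity: PV = PMT / r = 99,640 / (0.064) = £1,556,875.00.

£1,556,875.00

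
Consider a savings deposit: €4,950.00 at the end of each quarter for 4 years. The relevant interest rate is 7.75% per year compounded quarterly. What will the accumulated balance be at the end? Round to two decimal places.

This is an ordinary annuity: 16 deposits of €4,950.00 at the end of each quarter.
Periodic rate r = 0.0775/4 per quarter; n is counted in quarters.
FV = PMT × [((1+r)^n − 1)/r] = 4,950 × [(1+r)^16 − 1] / r = €91,818.02

€91,818.02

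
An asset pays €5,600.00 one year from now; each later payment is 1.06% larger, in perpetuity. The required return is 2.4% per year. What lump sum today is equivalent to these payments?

Periodic rate r = 0.024 per year.
Growing perpetuity (Gordon): PV = PMT₁ / (r − g) = 5,600 / (r − 0.0106) = €417,910.45.

€417,910.45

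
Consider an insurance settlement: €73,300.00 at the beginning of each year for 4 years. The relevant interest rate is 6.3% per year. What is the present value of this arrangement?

This is an annuity due: 4 payments of €73,300.00 at the beginning of each year.
Periodic rate r = 0.063 per year.
PV = PMT × [(1 − (1+r)^−n)/r] × (1+r) = 73,300 × [1 − (1+r)^−4] / r × (1+r) = €268,149.31

€268,149.31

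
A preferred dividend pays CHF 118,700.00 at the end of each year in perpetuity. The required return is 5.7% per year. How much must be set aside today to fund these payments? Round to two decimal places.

CHF 2,082,456.14

Periodic rate r = 0.057 per year.
Level perpetuity: PV = PMT / r = 118,700 / (0.057) = CHF 2,082,456.14.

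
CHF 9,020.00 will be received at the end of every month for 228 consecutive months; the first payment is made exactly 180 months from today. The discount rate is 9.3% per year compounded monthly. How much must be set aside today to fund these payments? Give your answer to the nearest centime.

Ordinary annuity of 228 payments, first payment at period 180.
Periodic rate r = 0.093/12 per month; n is counted in months.
The ordinary-annuity PV formula values the stream one period before the first payment (period 179); discount that back 179 periods:
PV₀ = 9,020 × [1 − (1+r)^−228] / r × (1+r)^−179 = CHF 241,978.17

CHF 241,978.17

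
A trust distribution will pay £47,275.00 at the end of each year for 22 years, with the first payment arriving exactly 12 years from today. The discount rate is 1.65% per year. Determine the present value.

£723,563.10

Ordinary annuity of 22 payments, first payment at period 12.
Periodic rate r = 0.0165 per year.
The ordinary-annuity PV formula values the stream one period before the first payment (period 11); discount that back 11 periods:
PV₀ = 47,275 × [1 − (1+r)^−22] / r × (1+r)^−11 = £723,563.10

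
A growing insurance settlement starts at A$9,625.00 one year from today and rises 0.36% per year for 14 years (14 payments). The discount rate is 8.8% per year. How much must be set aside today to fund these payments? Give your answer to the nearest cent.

A$77,218.66

Periodic rate r = 0.088 per year.
Growing ordinary annuity: PV = PMT₁ × [1 − ((1+g)/(1+r))^n] / (r − g) = 9,625 × [1 − ((1+0.0036)/(1+r))^14] / (r − 0.0036) = A$77,218.66.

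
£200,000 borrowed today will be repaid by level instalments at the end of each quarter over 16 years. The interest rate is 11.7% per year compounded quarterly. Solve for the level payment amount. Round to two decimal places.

£6,947.76

Level ordinary annuity; solve PV = PMT × [(1 − (1+r)^−n)/r] for PMT.
Periodic rate r = 0.117/4 per quarter; n is counted in quarters.
With n = 64: PMT = 200,000 / ([(1 − (1+r)^−n)/r]) = £6,947.76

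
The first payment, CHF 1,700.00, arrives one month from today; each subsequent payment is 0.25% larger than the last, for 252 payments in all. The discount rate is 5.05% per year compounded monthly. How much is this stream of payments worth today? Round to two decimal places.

CHF 347,177.91

Periodic rate r = 0.0505/12 per month; n is counted in months.
Growing ordinary annuity: PV = PMT₁ × [1 − ((1+g)/(1+r))^n] / (r − g) = 1,700 × [1 − ((1+0.0025)/(1+r))^252] / (r − 0.0025) = CHF 347,177.91.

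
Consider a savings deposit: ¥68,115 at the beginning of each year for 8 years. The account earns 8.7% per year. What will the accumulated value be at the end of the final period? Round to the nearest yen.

¥807,736

This is an annuity due: 8 deposits of ¥68,115 at the beginning of each year.
Periodic rate r = 0.087 per year.
FV = PMT × [((1+r)^n − 1)/r] × (1+r) = 68,115 × [(1+r)^8 − 1] / r × (1+r) = ¥807,736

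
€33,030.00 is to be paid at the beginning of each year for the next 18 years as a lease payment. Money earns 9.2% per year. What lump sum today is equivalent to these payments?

€311,636.96

This is an annuity due: 18 payments of €33,030.00 at the beginning of each year.
Periodic rate r = 0.092 per year.
PV = PMT × [(1 − (1+r)^−n)/r] × (1+r) = 33,030 × [1 − (1+r)^−18] / r × (1+r) = €311,636.96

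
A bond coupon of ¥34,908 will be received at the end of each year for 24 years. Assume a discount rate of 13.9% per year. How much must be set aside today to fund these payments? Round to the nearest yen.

This is an ordinary annuity: 24 payments of ¥34,908 at the end of each year.
Periodic rate r = 0.139 per year.
PV = PMT × [(1 − (1+r)^−n)/r] = 34,908 × [1 − (1+r)^−24] / r = ¥240,087

¥240,087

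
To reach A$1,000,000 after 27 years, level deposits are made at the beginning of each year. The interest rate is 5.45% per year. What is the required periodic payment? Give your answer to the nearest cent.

Level annuity due; solve FV = PMT × [((1+r)^n − 1)/r] × (1+r) for PMT.
Periodic rate r = 0.0545 per year.
With n = 27: PMT = 1,000,000 / ([((1+r)^n − 1)/r] × (1+r)) = A$16,199.51

A$16,199.51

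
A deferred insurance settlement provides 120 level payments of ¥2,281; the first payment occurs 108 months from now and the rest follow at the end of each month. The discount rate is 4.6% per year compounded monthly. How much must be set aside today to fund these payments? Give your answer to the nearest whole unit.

Ordinary annuity of 120 payments, first payment at period 108.
Periodic rate r = 0.046/12 per month; n is counted in months.
The ordinary-annuity PV formula values the stream one period before the first payment (period 107); discount that back 107 periods:
PV₀ = 2,281 × [1 − (1+r)^−120] / r × (1+r)^−107 = ¥145,477

¥145,477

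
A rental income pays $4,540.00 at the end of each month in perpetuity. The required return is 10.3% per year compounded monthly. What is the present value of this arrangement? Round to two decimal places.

Periodic rate r = 0.103/12 per month.
Level perpetuity: PV = PMT / r = 4,540 / (0.103/12) = $528,932.04.

$528,932.04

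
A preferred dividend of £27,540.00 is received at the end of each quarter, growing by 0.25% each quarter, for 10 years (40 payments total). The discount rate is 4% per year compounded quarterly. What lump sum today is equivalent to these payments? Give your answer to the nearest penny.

Periodic rate r = 0.04/4 per quarter; n is counted in quarters.
Growing ordinary annuity: PV = PMT₁ × [1 − ((1+g)/(1+r))^n] / (r − g) = 27,540 × [1 − ((1+0.0025)/(1+r))^40] / (r − 0.0025) = £946,645.68.

£946,645.68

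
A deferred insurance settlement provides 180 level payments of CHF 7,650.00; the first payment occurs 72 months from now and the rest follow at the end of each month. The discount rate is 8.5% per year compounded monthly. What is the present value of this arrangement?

CHF 470,647.80

Ordinary annuity of 180 payments, first payment at period 72.
Periodic rate r = 0.085/12 per month; n is counted in months.
The ordinary-annuity PV formula values the stream one period before the first payment (period 71); discount that back 71 periods:
PV₀ = 7,650 × [1 − (1+r)^−180] / r × (1+r)^−71 = CHF 470,647.80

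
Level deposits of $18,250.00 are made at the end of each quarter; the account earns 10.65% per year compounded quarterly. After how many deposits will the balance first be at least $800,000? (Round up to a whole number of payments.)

Periodic rate r = 0.1065/4 per quarter; n is counted in quarters.
Ordinary annuity FV: 800,000 = 18,250 × [((1+r)^n − 1)/r].
(1+r)^n = 1 + 800,000 × r / 18,250, so n = ln(1 + 800,000·r/18,250) / ln(1+r) = 29.43.
Round up to a whole number of payments: n = 30.

30 payments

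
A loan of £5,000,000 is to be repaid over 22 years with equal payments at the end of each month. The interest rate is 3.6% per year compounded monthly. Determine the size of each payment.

£27,446.15

Level ordinary annuity; solve PV = PMT × [(1 − (1+r)^−n)/r] for PMT.
Periodic rate r = 0.036/12 per month; n is counted in months.
With n = 264: PMT = 5,000,000 / ([(1 − (1+r)^−n)/r]) = £27,446.15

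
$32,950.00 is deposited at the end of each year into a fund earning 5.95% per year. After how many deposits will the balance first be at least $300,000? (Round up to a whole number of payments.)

8 payments

Periodic rate r = 0.0595 per year.
Ordinary annuity FV: 300,000 = 32,950 × [((1+r)^n − 1)/r].
(1+r)^n = 1 + 300,000 × r / 32,950, so n = ln(1 + 300,000·r/32,950) / ln(1+r) = 7.49.
Round up to a whole number of payments: n = 8.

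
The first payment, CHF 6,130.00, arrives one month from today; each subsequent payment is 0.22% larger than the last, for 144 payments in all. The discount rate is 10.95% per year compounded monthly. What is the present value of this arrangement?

CHF 556,801.67

Periodic rate r = 0.1095/12 per month; n is counted in months.
Growing ordinary annuity: PV = PMT₁ × [1 − ((1+g)/(1+r))^n] / (r − g) = 6,130 × [1 − ((1+0.0022)/(1+r))^144] / (r − 0.0022) = CHF 556,801.67.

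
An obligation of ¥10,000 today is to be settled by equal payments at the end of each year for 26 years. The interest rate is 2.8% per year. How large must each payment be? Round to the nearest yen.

¥547

Level ordinary annuity; solve PV = PMT × [(1 − (1+r)^−n)/r] for PMT.
Periodic rate r = 0.028 per year.
With n = 26: PMT = 10,000 / ([(1 − (1+r)^−n)/r]) = ¥547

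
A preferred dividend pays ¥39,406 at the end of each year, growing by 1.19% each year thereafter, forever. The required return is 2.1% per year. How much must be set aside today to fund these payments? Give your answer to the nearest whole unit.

¥4,330,330

Periodic rate r = 0.021 per year.
Growing perpetuity (Gordon): PV = PMT₁ / (r − g) = 39,406 / (r − 0.0119) = ¥4,330,330.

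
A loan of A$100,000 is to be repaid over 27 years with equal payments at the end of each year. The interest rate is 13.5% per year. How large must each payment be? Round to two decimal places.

Level ordinary annuity; solve PV = PMT × [(1 − (1+r)^−n)/r] for PMT.
Periodic rate r = 0.135 per year.
With n = 27: PMT = 100,000 / ([(1 − (1+r)^−n)/r]) = A$13,956.99

A$13,956.99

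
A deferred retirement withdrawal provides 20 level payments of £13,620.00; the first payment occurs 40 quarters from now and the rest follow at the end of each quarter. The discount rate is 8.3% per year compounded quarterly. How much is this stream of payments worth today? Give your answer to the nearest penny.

£99,251.83

Ordinary annuity of 20 payments, first payment at period 40.
Periodic rate r = 0.083/4 per quarter; n is counted in quarters.
The ordinary-annuity PV formula values the stream one period before the first payment (period 39); discount that back 39 periods:
PV₀ = 13,620 × [1 − (1+r)^−20] / r × (1+r)^−39 = £99,251.83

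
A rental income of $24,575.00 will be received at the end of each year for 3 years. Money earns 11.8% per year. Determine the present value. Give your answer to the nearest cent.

$59,228.45

This is an ordinary annuity: 3 payments of $24,575.00 at the end of each year.
Periodic rate r = 0.118 per year.
PV = PMT × [(1 − (1+r)^−n)/r] = 24,575 × [1 − (1+r)^−3] / r = $59,228.45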